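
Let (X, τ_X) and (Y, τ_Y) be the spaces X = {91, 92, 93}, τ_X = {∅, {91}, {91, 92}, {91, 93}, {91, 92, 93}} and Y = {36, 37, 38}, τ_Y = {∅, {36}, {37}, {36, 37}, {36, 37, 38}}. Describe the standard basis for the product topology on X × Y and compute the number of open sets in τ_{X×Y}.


Basis B = {∅ × ∅, {91} × {36}, {91} × {37}, {91} × {36, 37}, {91, 92} × {36}, {91, 93} × {36}, {91, 92} × {37}, {91, 93} × {37}, {91} × {36, 37, 38}, {91, 92, 93} × {36}, {91, 92, 93} × {37}, {91, 92} × {36, 37}, {91, 93} × {36, 37}, {91, 92} × {36, 37, 38}, {91, 93} × {36, 37, 38}, {91, 92, 93} × {36, 37}, {91, 92, 93} × {36, 37, 38}}; |τ_{X×Y}| = 50.

Enumerate products U × V with U ∈ τ_X, V ∈ τ_Y (deduplicated):
  ∅ × ∅ = {} (∅)
  {91} × {36} = {(91,36)}
  {91} × {37} = {(91,37)}
  {91} × {36, 37} = {(91,36), (91,37)}
  {91, 92} × {36} = {(91,36), (92,36)}
  {91, 93} × {36} = {(91,36), (93,36)}
  {91, 92} × {37} = {(91,37), (92,37)}
  {91, 93} × {37} = {(91,37), (93,37)}
  {91} × {36, 37, 38} = {(91,36), (91,37), (91,38)}
  {91, 92, 93} × {36} = {(91,36), (92,36), (93,36)}
  {91, 92, 93} × {37} = {(91,37), (92,37), (93,37)}
  {91, 92} × {36, 37} = {(91,36), (91,37), (92,36), (92,37)}
  {91, 93} × {36, 37} = {(91,36), (91,37), (93,36), (93,37)}
  {91, 92} × {36, 37, 38} = {(91,36), (91,37), (91,38), (92,36), (92,37), (92,38)}
  {91, 93} × {36, 37, 38} = {(91,36), (91,37), (91,38), (93,36), (93,37), (93,38)}
  {91, 92, 93} × {36, 37} = {(91,36), (91,37), (92,36), (92,37), (93,36), (93,37)}
  {91, 92, 93} × {36, 37, 38} = {(91,36), (91,37), (91,38), (92,36), (92,37), (92,38), (93,36), (93,37), (93,38)}
These 17 distinct sets form the basis B.
Close under arbitrary unions to get τ_{X×Y}; counting gives |τ_{X×Y}| = 50.


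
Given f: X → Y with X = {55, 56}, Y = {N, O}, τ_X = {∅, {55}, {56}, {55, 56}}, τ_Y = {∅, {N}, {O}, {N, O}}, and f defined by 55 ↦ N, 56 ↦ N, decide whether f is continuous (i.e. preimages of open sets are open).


f IS continuous.

Compute f^{-1}(U) for each U ∈ τ_Y:
  U = ∅: f^{-1}(U) = ∅ ∈ τ_X ✓.
  U = {N}: f^{-1}(U) = {55, 56} ∈ τ_X ✓.
  U = {O}: f^{-1}(U) = ∅ ∈ τ_X ✓.
  U = {N, O}: f^{-1}(U) = {55, 56} ∈ τ_X ✓.
Every preimage lies in τ_X, so f IS continuous.


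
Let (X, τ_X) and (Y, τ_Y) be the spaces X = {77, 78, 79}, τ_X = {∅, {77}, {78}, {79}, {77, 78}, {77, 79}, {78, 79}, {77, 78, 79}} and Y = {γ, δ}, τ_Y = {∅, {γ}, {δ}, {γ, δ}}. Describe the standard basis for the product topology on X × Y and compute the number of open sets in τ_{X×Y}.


Basis B = {∅ × ∅, {77} × {γ}, {77} × {δ}, {78} × {γ}, {78} × {δ}, {79} × {γ}, {79} × {δ}, {77} × {γ, δ}, {77, 78} × {γ}, {77, 79} × {γ}, {77, 78} × {δ}, {77, 79} × {δ}, {78} × {γ, δ}, {78, 79} × {γ}, {78, 79} × {δ}, {79} × {γ, δ}, {77, 78, 79} × {γ}, {77, 78, 79} × {δ}, {77, 78} × {γ, δ}, {77, 79} × {γ, δ}, {78, 79} × {γ, δ}, {77, 78, 79} × {γ, δ}}; |τ_{X×Y}| = 64.

Enumerate products U × V with U ∈ τ_X, V ∈ τ_Y (deduplicated):
  ∅ × ∅ = {} (∅)
  {77} × {γ} = {(77,γ)}
  {77} × {δ} = {(77,δ)}
  {78} × {γ} = {(78,γ)}
  {78} × {δ} = {(78,δ)}
  {79} × {γ} = {(79,γ)}
  {79} × {δ} = {(79,δ)}
  {77} × {γ, δ} = {(77,γ), (77,δ)}
  {77, 78} × {γ} = {(77,γ), (78,γ)}
  {77, 79} × {γ} = {(77,γ), (79,γ)}
  {77, 78} × {δ} = {(77,δ), (78,δ)}
  {77, 79} × {δ} = {(77,δ), (79,δ)}
  {78} × {γ, δ} = {(78,γ), (78,δ)}
  {78, 79} × {γ} = {(78,γ), (79,γ)}
  {78, 79} × {δ} = {(78,δ), (79,δ)}
  {79} × {γ, δ} = {(79,γ), (79,δ)}
  {77, 78, 79} × {γ} = {(77,γ), (78,γ), (79,γ)}
  {77, 78, 79} × {δ} = {(77,δ), (78,δ), (79,δ)}
  {77, 78} × {γ, δ} = {(77,γ), (77,δ), (78,γ), (78,δ)}
  {77, 79} × {γ, δ} = {(77,γ), (77,δ), (79,γ), (79,δ)}
  {78, 79} × {γ, δ} = {(78,γ), (78,δ), (79,γ), (79,δ)}
  {77, 78, 79} × {γ, δ} = {(77,γ), (77,δ), (78,γ), (78,δ), (79,γ), (79,δ)}
These 22 distinct sets form the basis B.
Close under arbitrary unions to get τ_{X×Y}; counting gives |τ_{X×Y}| = 64.


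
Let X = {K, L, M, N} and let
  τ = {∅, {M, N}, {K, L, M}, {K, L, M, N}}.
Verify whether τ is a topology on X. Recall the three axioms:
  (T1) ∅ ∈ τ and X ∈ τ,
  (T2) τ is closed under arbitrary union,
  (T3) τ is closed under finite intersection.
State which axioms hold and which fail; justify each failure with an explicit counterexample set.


τ is NOT a topology on X.

Axiom (T1): ∅ ∈ τ? Yes; X ∈ τ? Yes.
Axiom (T2/T3): check pairwise unions and intersections of members of τ.
Counterexample for (T3): {M, N} ∩ {K, L, M} = {M} ∉ τ. Therefore τ is NOT a topology.


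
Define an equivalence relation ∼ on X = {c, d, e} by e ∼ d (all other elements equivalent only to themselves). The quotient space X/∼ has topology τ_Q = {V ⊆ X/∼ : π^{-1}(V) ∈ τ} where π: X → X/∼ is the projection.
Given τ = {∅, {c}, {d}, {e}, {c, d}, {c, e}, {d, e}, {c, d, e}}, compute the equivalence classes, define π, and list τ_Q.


X/∼ = {[c], [d=e]}; |τ_Q| = 4.

Equivalence classes: [c], [d=e].
Quotient map π: X → X/∼ sends c ↦ [c], d ↦ [d=e], e ↦ [d=e].
For each subset V ⊆ X/∼, compute π^{-1}(V) ⊆ X and check whether π^{-1}(V) ∈ τ. V is open in τ_Q iff π^{-1}(V) ∈ τ.
  V = {}: π^{-1}(V) = ∅ ∈ τ ✓.
  V = {[c]}: π^{-1}(V) = {c} ∈ τ ✓.
  V = {[d=e]}: π^{-1}(V) = {d, e} ∈ τ ✓.
  V = {[c], [d=e]}: π^{-1}(V) = {c, d, e} ∈ τ ✓.
Open sets in the quotient: τ_Q = {{}, {[c]}, {[d=e]}, {[c], [d=e]}} (4 elements).


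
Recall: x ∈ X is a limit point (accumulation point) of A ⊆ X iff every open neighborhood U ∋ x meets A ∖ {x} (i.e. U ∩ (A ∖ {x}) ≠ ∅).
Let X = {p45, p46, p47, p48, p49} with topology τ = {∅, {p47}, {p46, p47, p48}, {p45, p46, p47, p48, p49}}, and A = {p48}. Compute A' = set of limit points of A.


A' = {p45, p46, p49}

For each x ∈ X, list the open sets U ∈ τ with x ∈ U, then check whether U ∩ (A ∖ {x}) ≠ ∅ for every such U.
  x = p45: opens ∋ x are {p45, p46, p47, p48, p49}; each meets A ∖ {p45}, so x IS a limit point.
  x = p46: opens ∋ x are {p46, p47, p48}, {p45, p46, p47, p48, p49}; each meets A ∖ {p46}, so x IS a limit point.
  x = p47: open {p47} ∋ x has {p47} ∩ (A ∖ {p47}) = ∅, so x is NOT a limit point.
  x = p48: open {p46, p47, p48} ∋ x has {p46, p47, p48} ∩ (A ∖ {p48}) = ∅, so x is NOT a limit point.
  x = p49: opens ∋ x are {p45, p46, p47, p48, p49}; each meets A ∖ {p49}, so x IS a limit point.
Collecting: A' = {p45, p46, p49}.


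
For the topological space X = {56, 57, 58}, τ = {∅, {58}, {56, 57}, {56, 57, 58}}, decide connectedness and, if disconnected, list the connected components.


(X, τ) is disconnected; components = [{58}, {56, 57}].

Find clopen sets (U ∈ τ with X ∖ U ∈ τ):
  U = ∅, X ∖ U = {56, 57, 58} — both open, so U is clopen.
  U = {58}, X ∖ U = {56, 57} — both open, so U is clopen.
  U = {56, 57}, X ∖ U = {58} — both open, so U is clopen.
  U = {56, 57, 58}, X ∖ U = ∅ — both open, so U is clopen.
Nontrivial clopen(s) exist: e.g. {56, 57}. So (X, τ) is disconnected.
Compute connected components by grouping points that agree on all clopens:
  component: {58}
  component: {56, 57}


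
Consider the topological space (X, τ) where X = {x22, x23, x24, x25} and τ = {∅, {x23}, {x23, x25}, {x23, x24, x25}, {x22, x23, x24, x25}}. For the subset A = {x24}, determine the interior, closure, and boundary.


int(A) = ∅, cl(A) = {x22, x24}, ∂A = {x22, x24}.

Closed sets in (X, τ) are complements of opens:
  closed(X, τ) = {∅, {x22}, {x22, x24}, {x22, x24, x25}, {x22, x23, x24, x25}}.
int(A) = ⋃ {U ∈ τ : U ⊆ A}. Opens contained in A: ∅.
Taking the union of these: int(A) = ∅.
cl(A) = ⋂ {C closed : A ⊆ C}. Closed sets containing A: {x22, x24}, {x22, x24, x25}, {x22, x23, x24, x25}.
Intersecting these: cl(A) = {x22, x24}.
∂A = cl(A) ∖ int(A) = {x22, x24} ∖ ∅ = {x22, x24}.


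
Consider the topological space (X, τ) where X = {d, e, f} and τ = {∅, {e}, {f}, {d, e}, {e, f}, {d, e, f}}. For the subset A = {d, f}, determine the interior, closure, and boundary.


int(A) = {f}, cl(A) = {d, f}, ∂A = {d}.

Closed sets in (X, τ) are complements of opens:
  closed(X, τ) = {∅, {d}, {f}, {d, e}, {d, f}, {d, e, f}}.
int(A) = ⋃ {U ∈ τ : U ⊆ A}. Opens contained in A: ∅, {f}.
Taking the union of these: int(A) = {f}.
cl(A) = ⋂ {C closed : A ⊆ C}. Closed sets containing A: {d, f}, {d, e, f}.
Intersecting these: cl(A) = {d, f}.
∂A = cl(A) ∖ int(A) = {d, f} ∖ {f} = {d}.


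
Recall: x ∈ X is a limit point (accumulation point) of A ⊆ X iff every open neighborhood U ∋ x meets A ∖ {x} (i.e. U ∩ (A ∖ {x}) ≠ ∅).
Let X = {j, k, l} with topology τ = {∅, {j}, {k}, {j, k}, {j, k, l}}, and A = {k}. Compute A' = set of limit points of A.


A' = {l}

For each x ∈ X, list the open sets U ∈ τ with x ∈ U, then check whether U ∩ (A ∖ {x}) ≠ ∅ for every such U.
  x = j: open {j} ∋ x has {j} ∩ (A ∖ {j}) = ∅, so x is NOT a limit point.
  x = k: open {k} ∋ x has {k} ∩ (A ∖ {k}) = ∅, so x is NOT a limit point.
  x = l: opens ∋ x are {j, k, l}; each meets A ∖ {l}, so x IS a limit point.
Collecting: A' = {l}.


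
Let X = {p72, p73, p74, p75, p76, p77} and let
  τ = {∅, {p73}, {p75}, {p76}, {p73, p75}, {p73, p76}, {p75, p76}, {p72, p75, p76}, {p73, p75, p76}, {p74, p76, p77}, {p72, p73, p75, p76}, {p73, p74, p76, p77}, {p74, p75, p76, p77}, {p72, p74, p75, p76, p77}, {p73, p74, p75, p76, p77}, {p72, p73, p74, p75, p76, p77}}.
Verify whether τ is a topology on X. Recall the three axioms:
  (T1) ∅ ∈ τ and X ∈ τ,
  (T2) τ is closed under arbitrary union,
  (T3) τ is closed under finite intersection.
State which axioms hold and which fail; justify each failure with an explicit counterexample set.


τ IS a topology on X.

Axiom (T1): ∅ ∈ τ? Yes; X ∈ τ? Yes.
Axiom (T2/T3): check pairwise unions and intersections of members of τ.
All pairwise intersections and unions checked — each lies in τ. Therefore τ satisfies (T1), (T2), (T3): it IS a topology on X.


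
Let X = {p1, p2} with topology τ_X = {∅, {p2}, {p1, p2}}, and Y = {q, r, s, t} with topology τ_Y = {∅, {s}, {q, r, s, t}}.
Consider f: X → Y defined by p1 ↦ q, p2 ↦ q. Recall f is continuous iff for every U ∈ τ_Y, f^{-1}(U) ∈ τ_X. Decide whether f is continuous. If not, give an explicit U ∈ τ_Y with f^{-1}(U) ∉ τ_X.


f IS continuous.

Compute f^{-1}(U) for each U ∈ τ_Y:
  U = ∅: f^{-1}(U) = ∅ ∈ τ_X ✓.
  U = {s}: f^{-1}(U) = ∅ ∈ τ_X ✓.
  U = {q, r, s, t}: f^{-1}(U) = {p1, p2} ∈ τ_X ✓.
Every preimage lies in τ_X, so f IS continuous.


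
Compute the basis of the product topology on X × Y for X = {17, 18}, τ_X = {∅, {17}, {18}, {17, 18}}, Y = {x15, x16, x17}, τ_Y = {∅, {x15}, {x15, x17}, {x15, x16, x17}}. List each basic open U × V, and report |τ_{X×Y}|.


Basis B = {∅ × ∅, {17} × {x15}, {18} × {x15}, {17} × {x15, x17}, {17, 18} × {x15}, {18} × {x15, x17}, {17} × {x15, x16, x17}, {18} × {x15, x16, x17}, {17, 18} × {x15, x17}, {17, 18} × {x15, x16, x17}}; |τ_{X×Y}| = 16.

Enumerate products U × V with U ∈ τ_X, V ∈ τ_Y (deduplicated):
  ∅ × ∅ = {} (∅)
  {17} × {x15} = {(17,x15)}
  {18} × {x15} = {(18,x15)}
  {17} × {x15, x17} = {(17,x15), (17,x17)}
  {17, 18} × {x15} = {(17,x15), (18,x15)}
  {18} × {x15, x17} = {(18,x15), (18,x17)}
  {17} × {x15, x16, x17} = {(17,x15), (17,x16), (17,x17)}
  {18} × {x15, x16, x17} = {(18,x15), (18,x16), (18,x17)}
  {17, 18} × {x15, x17} = {(17,x15), (17,x17), (18,x15), (18,x17)}
  {17, 18} × {x15, x16, x17} = {(17,x15), (17,x16), (17,x17), (18,x15), (18,x16), (18,x17)}
These 10 distinct sets form the basis B.
Close under arbitrary unions to get τ_{X×Y}; counting gives |τ_{X×Y}| = 16.


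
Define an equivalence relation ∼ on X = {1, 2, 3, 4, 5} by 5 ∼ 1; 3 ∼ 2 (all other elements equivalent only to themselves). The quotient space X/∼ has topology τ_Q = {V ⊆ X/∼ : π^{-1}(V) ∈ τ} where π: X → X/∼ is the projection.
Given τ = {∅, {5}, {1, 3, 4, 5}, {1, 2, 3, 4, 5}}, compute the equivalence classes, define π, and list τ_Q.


X/∼ = {[1=5], [2=3], [4]}; |τ_Q| = 2.

Equivalence classes: [1=5], [2=3], [4].
Quotient map π: X → X/∼ sends 1 ↦ [1=5], 2 ↦ [2=3], 3 ↦ [2=3], 4 ↦ [4], 5 ↦ [1=5].
For each subset V ⊆ X/∼, compute π^{-1}(V) ⊆ X and check whether π^{-1}(V) ∈ τ. V is open in τ_Q iff π^{-1}(V) ∈ τ.
  V = {}: π^{-1}(V) = ∅ ∈ τ ✓.
  V = {[1=5]}: π^{-1}(V) = {1, 5} ∉ τ ✗.
  V = {[2=3]}: π^{-1}(V) = {2, 3} ∉ τ ✗.
  V = {[1=5], [2=3]}: π^{-1}(V) = {1, 2, 3, 5} ∉ τ ✗.
  V = {[4]}: π^{-1}(V) = {4} ∉ τ ✗.
  V = {[1=5], [4]}: π^{-1}(V) = {1, 4, 5} ∉ τ ✗.
  V = {[2=3], [4]}: π^{-1}(V) = {2, 3, 4} ∉ τ ✗.
  V = {[1=5], [2=3], [4]}: π^{-1}(V) = {1, 2, 3, 4, 5} ∈ τ ✓.
Open sets in the quotient: τ_Q = {{}, {[1=5], [2=3], [4]}} (2 elements).


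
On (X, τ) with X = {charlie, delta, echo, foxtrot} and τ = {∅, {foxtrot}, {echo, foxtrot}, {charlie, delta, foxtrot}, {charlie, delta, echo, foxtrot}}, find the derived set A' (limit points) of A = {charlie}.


A' = {delta}

For each x ∈ X, list the open sets U ∈ τ with x ∈ U, then check whether U ∩ (A ∖ {x}) ≠ ∅ for every such U.
  x = charlie: open {charlie, delta, foxtrot} ∋ x has {charlie, delta, foxtrot} ∩ (A ∖ {charlie}) = ∅, so x is NOT a limit point.
  x = delta: opens ∋ x are {charlie, delta, foxtrot}, {charlie, delta, echo, foxtrot}; each meets A ∖ {delta}, so x IS a limit point.
  x = echo: open {echo, foxtrot} ∋ x has {echo, foxtrot} ∩ (A ∖ {echo}) = ∅, so x is NOT a limit point.
  x = foxtrot: open {foxtrot} ∋ x has {foxtrot} ∩ (A ∖ {foxtrot}) = ∅, so x is NOT a limit point.
Collecting: A' = {delta}.


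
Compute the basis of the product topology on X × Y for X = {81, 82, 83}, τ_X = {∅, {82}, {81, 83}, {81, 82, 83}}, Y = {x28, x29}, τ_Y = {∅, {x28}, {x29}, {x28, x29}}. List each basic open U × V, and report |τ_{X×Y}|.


Basis B = {∅ × ∅, {82} × {x28}, {82} × {x29}, {81, 83} × {x28}, {81, 83} × {x29}, {82} × {x28, x29}, {81, 82, 83} × {x28}, {81, 82, 83} × {x29}, {81, 83} × {x28, x29}, {81, 82, 83} × {x28, x29}}; |τ_{X×Y}| = 16.

Enumerate products U × V with U ∈ τ_X, V ∈ τ_Y (deduplicated):
  ∅ × ∅ = {} (∅)
  {82} × {x28} = {(82,x28)}
  {82} × {x29} = {(82,x29)}
  {81, 83} × {x28} = {(81,x28), (83,x28)}
  {81, 83} × {x29} = {(81,x29), (83,x29)}
  {82} × {x28, x29} = {(82,x28), (82,x29)}
  {81, 82, 83} × {x28} = {(81,x28), (82,x28), (83,x28)}
  {81, 82, 83} × {x29} = {(81,x29), (82,x29), (83,x29)}
  {81, 83} × {x28, x29} = {(81,x28), (81,x29), (83,x28), (83,x29)}
  {81, 82, 83} × {x28, x29} = {(81,x28), (81,x29), (82,x28), (82,x29), (83,x28), (83,x29)}
These 10 distinct sets form the basis B.
Close under arbitrary unions to get τ_{X×Y}; counting gives |τ_{X×Y}| = 16.


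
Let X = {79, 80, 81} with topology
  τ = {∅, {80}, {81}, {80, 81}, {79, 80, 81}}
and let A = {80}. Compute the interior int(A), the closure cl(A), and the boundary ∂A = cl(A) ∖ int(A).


int(A) = {80}, cl(A) = {79, 80}, ∂A = {79}.

Closed sets in (X, τ) are complements of opens:
  closed(X, τ) = {∅, {79}, {79, 80}, {79, 81}, {79, 80, 81}}.
int(A) = ⋃ {U ∈ τ : U ⊆ A}. Opens contained in A: ∅, {80}.
Taking the union of these: int(A) = {80}.
cl(A) = ⋂ {C closed : A ⊆ C}. Closed sets containing A: {79, 80}, {79, 80, 81}.
Intersecting these: cl(A) = {79, 80}.
∂A = cl(A) ∖ int(A) = {79, 80} ∖ {80} = {79}.


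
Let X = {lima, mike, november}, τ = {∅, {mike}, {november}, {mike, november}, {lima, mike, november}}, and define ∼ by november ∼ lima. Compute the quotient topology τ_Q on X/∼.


X/∼ = {[lima=november], [mike]}; |τ_Q| = 3.

Equivalence classes: [lima=november], [mike].
Quotient map π: X → X/∼ sends lima ↦ [lima=november], mike ↦ [mike], november ↦ [lima=november].
For each subset V ⊆ X/∼, compute π^{-1}(V) ⊆ X and check whether π^{-1}(V) ∈ τ. V is open in τ_Q iff π^{-1}(V) ∈ τ.
  V = {}: π^{-1}(V) = ∅ ∈ τ ✓.
  V = {[lima=november]}: π^{-1}(V) = {lima, november} ∉ τ ✗.
  V = {[mike]}: π^{-1}(V) = {mike} ∈ τ ✓.
  V = {[lima=november], [mike]}: π^{-1}(V) = {lima, mike, november} ∈ τ ✓.
Open sets in the quotient: τ_Q = {{}, {[mike]}, {[lima=november], [mike]}} (3 elements).


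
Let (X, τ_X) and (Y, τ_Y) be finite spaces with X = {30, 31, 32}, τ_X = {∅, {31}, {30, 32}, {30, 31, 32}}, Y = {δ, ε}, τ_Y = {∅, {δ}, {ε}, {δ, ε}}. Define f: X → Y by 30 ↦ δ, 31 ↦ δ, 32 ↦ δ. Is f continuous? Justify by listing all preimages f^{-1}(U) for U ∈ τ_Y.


f IS continuous.

Compute f^{-1}(U) for each U ∈ τ_Y:
  U = ∅: f^{-1}(U) = ∅ ∈ τ_X ✓.
  U = {δ}: f^{-1}(U) = {30, 31, 32} ∈ τ_X ✓.
  U = {ε}: f^{-1}(U) = ∅ ∈ τ_X ✓.
  U = {δ, ε}: f^{-1}(U) = {30, 31, 32} ∈ τ_X ✓.
Every preimage lies in τ_X, so f IS continuous.


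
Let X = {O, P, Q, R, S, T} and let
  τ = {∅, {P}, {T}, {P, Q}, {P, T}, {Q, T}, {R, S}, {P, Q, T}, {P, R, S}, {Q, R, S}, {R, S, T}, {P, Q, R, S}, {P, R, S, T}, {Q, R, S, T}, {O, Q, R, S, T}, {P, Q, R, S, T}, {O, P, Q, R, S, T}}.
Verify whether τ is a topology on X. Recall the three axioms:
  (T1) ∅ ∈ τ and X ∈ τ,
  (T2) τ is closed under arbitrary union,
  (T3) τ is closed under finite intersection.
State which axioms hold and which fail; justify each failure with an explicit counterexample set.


τ is NOT a topology on X.

Axiom (T1): ∅ ∈ τ? Yes; X ∈ τ? Yes.
Axiom (T2/T3): check pairwise unions and intersections of members of τ.
Counterexample for (T3): {P, Q} ∩ {Q, T} = {Q} ∉ τ. Therefore τ is NOT a topology.


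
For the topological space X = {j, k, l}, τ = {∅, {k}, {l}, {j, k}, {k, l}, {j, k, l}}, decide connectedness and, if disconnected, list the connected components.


(X, τ) is disconnected; components = [{l}, {j, k}].

Find clopen sets (U ∈ τ with X ∖ U ∈ τ):
  U = ∅, X ∖ U = {j, k, l} — both open, so U is clopen.
  U = {l}, X ∖ U = {j, k} — both open, so U is clopen.
  U = {j, k}, X ∖ U = {l} — both open, so U is clopen.
  U = {j, k, l}, X ∖ U = ∅ — both open, so U is clopen.
Nontrivial clopen(s) exist: e.g. {l}. So (X, τ) is disconnected.
Compute connected components by grouping points that agree on all clopens:
  component: {l}
  component: {j, k}


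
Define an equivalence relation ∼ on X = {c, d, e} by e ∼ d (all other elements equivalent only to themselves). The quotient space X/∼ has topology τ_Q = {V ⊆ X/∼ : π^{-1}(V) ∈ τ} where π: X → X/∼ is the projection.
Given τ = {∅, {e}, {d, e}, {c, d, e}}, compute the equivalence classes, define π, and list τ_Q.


X/∼ = {[c], [d=e]}; |τ_Q| = 3.

Equivalence classes: [c], [d=e].
Quotient map π: X → X/∼ sends c ↦ [c], d ↦ [d=e], e ↦ [d=e].
For each subset V ⊆ X/∼, compute π^{-1}(V) ⊆ X and check whether π^{-1}(V) ∈ τ. V is open in τ_Q iff π^{-1}(V) ∈ τ.
  V = {}: π^{-1}(V) = ∅ ∈ τ ✓.
  V = {[c]}: π^{-1}(V) = {c} ∉ τ ✗.
  V = {[d=e]}: π^{-1}(V) = {d, e} ∈ τ ✓.
  V = {[c], [d=e]}: π^{-1}(V) = {c, d, e} ∈ τ ✓.
Open sets in the quotient: τ_Q = {{}, {[d=e]}, {[c], [d=e]}} (3 elements).


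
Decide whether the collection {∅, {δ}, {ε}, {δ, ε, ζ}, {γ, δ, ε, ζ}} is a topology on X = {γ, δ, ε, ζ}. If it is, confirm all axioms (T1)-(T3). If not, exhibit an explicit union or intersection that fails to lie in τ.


τ is NOT a topology on X.

Axiom (T1): ∅ ∈ τ? Yes; X ∈ τ? Yes.
Axiom (T2/T3): check pairwise unions and intersections of members of τ.
Counterexample for (T2): {δ} ∪ {ε} = {δ, ε} ∉ τ. Therefore τ is NOT a topology.


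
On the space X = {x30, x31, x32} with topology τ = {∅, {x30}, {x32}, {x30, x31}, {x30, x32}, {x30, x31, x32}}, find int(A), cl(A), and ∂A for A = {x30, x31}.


int(A) = {x30, x31}, cl(A) = {x30, x31}, ∂A = ∅.

Closed sets in (X, τ) are complements of opens:
  closed(X, τ) = {∅, {x31}, {x32}, {x30, x31}, {x31, x32}, {x30, x31, x32}}.
int(A) = ⋃ {U ∈ τ : U ⊆ A}. Opens contained in A: ∅, {x30}, {x30, x31}.
Taking the union of these: int(A) = {x30, x31}.
cl(A) = ⋂ {C closed : A ⊆ C}. Closed sets containing A: {x30, x31}, {x30, x31, x32}.
Intersecting these: cl(A) = {x30, x31}.
∂A = cl(A) ∖ int(A) = {x30, x31} ∖ {x30, x31} = ∅.


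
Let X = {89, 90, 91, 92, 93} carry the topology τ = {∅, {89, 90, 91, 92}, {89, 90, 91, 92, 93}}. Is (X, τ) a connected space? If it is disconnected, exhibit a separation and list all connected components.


(X, τ) is connected.

Find clopen sets (U ∈ τ with X ∖ U ∈ τ):
  U = ∅, X ∖ U = {89, 90, 91, 92, 93} — both open, so U is clopen.
  U = {89, 90, 91, 92, 93}, X ∖ U = ∅ — both open, so U is clopen.
Only trivial clopens (∅ and X) exist, so (X, τ) is connected.
Compute connected components by grouping points that agree on all clopens:
  component: {89, 90, 91, 92, 93}


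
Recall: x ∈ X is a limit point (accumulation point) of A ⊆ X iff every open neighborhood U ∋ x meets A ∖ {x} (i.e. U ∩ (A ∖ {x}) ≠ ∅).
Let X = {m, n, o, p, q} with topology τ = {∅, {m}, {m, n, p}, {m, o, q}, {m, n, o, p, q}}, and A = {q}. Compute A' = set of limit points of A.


A' = {o}

For each x ∈ X, list the open sets U ∈ τ with x ∈ U, then check whether U ∩ (A ∖ {x}) ≠ ∅ for every such U.
  x = m: open {m} ∋ x has {m} ∩ (A ∖ {m}) = ∅, so x is NOT a limit point.
  x = n: open {m, n, p} ∋ x has {m, n, p} ∩ (A ∖ {n}) = ∅, so x is NOT a limit point.
  x = o: opens ∋ x are {m, o, q}, {m, n, o, p, q}; each meets A ∖ {o}, so x IS a limit point.
  x = p: open {m, n, p} ∋ x has {m, n, p} ∩ (A ∖ {p}) = ∅, so x is NOT a limit point.
  x = q: open {m, o, q} ∋ x has {m, o, q} ∩ (A ∖ {q}) = ∅, so x is NOT a limit point.
Collecting: A' = {o}.


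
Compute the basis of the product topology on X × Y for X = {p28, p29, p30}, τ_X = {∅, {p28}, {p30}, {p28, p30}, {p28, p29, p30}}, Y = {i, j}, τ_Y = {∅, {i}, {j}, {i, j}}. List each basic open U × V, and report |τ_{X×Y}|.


Basis B = {∅ × ∅, {p28} × {i}, {p28} × {j}, {p30} × {i}, {p30} × {j}, {p28} × {i, j}, {p28, p30} × {i}, {p28, p30} × {j}, {p30} × {i, j}, {p28, p29, p30} × {i}, {p28, p29, p30} × {j}, {p28, p30} × {i, j}, {p28, p29, p30} × {i, j}}; |τ_{X×Y}| = 25.

Enumerate products U × V with U ∈ τ_X, V ∈ τ_Y (deduplicated):
  ∅ × ∅ = {} (∅)
  {p28} × {i} = {(p28,i)}
  {p28} × {j} = {(p28,j)}
  {p30} × {i} = {(p30,i)}
  {p30} × {j} = {(p30,j)}
  {p28} × {i, j} = {(p28,i), (p28,j)}
  {p28, p30} × {i} = {(p28,i), (p30,i)}
  {p28, p30} × {j} = {(p28,j), (p30,j)}
  {p30} × {i, j} = {(p30,i), (p30,j)}
  {p28, p29, p30} × {i} = {(p28,i), (p29,i), (p30,i)}
  {p28, p29, p30} × {j} = {(p28,j), (p29,j), (p30,j)}
  {p28, p30} × {i, j} = {(p28,i), (p28,j), (p30,i), (p30,j)}
  {p28, p29, p30} × {i, j} = {(p28,i), (p28,j), (p29,i), (p29,j), (p30,i), (p30,j)}
These 13 distinct sets form the basis B.
Close under arbitrary unions to get τ_{X×Y}; counting gives |τ_{X×Y}| = 25.


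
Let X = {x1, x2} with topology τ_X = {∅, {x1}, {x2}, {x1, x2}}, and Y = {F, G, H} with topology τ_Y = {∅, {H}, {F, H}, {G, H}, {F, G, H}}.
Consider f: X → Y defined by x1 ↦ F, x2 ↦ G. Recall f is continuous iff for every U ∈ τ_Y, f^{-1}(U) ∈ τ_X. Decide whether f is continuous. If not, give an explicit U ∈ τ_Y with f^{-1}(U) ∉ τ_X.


f IS continuous.

Compute f^{-1}(U) for each U ∈ τ_Y:
  U = ∅: f^{-1}(U) = ∅ ∈ τ_X ✓.
  U = {H}: f^{-1}(U) = ∅ ∈ τ_X ✓.
  U = {F, H}: f^{-1}(U) = {x1} ∈ τ_X ✓.
  U = {G, H}: f^{-1}(U) = {x2} ∈ τ_X ✓.
  U = {F, G, H}: f^{-1}(U) = {x1, x2} ∈ τ_X ✓.
Every preimage lies in τ_X, so f IS continuous.


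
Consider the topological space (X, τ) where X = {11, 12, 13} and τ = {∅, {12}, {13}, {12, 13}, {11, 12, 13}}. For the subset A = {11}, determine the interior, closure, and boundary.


int(A) = ∅, cl(A) = {11}, ∂A = {11}.

Closed sets in (X, τ) are complements of opens:
  closed(X, τ) = {∅, {11}, {11, 12}, {11, 13}, {11, 12, 13}}.
int(A) = ⋃ {U ∈ τ : U ⊆ A}. Opens contained in A: ∅.
Taking the union of these: int(A) = ∅.
cl(A) = ⋂ {C closed : A ⊆ C}. Closed sets containing A: {11}, {11, 12}, {11, 13}, {11, 12, 13}.
Intersecting these: cl(A) = {11}.
∂A = cl(A) ∖ int(A) = {11} ∖ ∅ = {11}.


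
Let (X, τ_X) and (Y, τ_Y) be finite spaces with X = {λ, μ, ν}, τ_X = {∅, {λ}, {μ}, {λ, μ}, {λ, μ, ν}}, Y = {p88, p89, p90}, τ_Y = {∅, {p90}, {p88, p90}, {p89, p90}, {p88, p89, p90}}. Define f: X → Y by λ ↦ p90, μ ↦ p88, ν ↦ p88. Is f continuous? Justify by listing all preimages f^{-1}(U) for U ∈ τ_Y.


f IS continuous.

Compute f^{-1}(U) for each U ∈ τ_Y:
  U = ∅: f^{-1}(U) = ∅ ∈ τ_X ✓.
  U = {p90}: f^{-1}(U) = {λ} ∈ τ_X ✓.
  U = {p88, p90}: f^{-1}(U) = {λ, μ, ν} ∈ τ_X ✓.
  U = {p89, p90}: f^{-1}(U) = {λ} ∈ τ_X ✓.
  U = {p88, p89, p90}: f^{-1}(U) = {λ, μ, ν} ∈ τ_X ✓.
Every preimage lies in τ_X, so f IS continuous.


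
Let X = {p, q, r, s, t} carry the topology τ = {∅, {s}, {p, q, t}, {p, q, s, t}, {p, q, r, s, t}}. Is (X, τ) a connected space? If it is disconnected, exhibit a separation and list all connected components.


(X, τ) is connected.

Find clopen sets (U ∈ τ with X ∖ U ∈ τ):
  U = ∅, X ∖ U = {p, q, r, s, t} — both open, so U is clopen.
  U = {p, q, r, s, t}, X ∖ U = ∅ — both open, so U is clopen.
Only trivial clopens (∅ and X) exist, so (X, τ) is connected.
Compute connected components by grouping points that agree on all clopens:
  component: {p, q, r, s, t}


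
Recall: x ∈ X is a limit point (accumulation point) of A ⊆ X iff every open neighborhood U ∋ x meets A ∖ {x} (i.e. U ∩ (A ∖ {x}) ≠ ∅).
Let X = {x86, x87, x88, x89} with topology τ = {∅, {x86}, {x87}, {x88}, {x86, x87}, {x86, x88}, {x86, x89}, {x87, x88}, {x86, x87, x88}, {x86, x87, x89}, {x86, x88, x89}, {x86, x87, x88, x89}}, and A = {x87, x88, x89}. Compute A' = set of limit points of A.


A' = ∅

For each x ∈ X, list the open sets U ∈ τ with x ∈ U, then check whether U ∩ (A ∖ {x}) ≠ ∅ for every such U.
  x = x86: open {x86} ∋ x has {x86} ∩ (A ∖ {x86}) = ∅, so x is NOT a limit point.
  x = x87: open {x87} ∋ x has {x87} ∩ (A ∖ {x87}) = ∅, so x is NOT a limit point.
  x = x88: open {x88} ∋ x has {x88} ∩ (A ∖ {x88}) = ∅, so x is NOT a limit point.
  x = x89: open {x86, x89} ∋ x has {x86, x89} ∩ (A ∖ {x89}) = ∅, so x is NOT a limit point.
Collecting: A' = ∅.


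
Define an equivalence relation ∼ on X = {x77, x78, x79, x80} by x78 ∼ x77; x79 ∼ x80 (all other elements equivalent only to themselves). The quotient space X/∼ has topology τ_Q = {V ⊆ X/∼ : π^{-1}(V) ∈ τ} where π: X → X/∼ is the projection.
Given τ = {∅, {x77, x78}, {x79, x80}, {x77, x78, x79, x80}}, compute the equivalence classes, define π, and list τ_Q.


X/∼ = {[x77=x78], [x79=x80]}; |τ_Q| = 4.

Equivalence classes: [x77=x78], [x79=x80].
Quotient map π: X → X/∼ sends x77 ↦ [x77=x78], x78 ↦ [x77=x78], x79 ↦ [x79=x80], x80 ↦ [x79=x80].
For each subset V ⊆ X/∼, compute π^{-1}(V) ⊆ X and check whether π^{-1}(V) ∈ τ. V is open in τ_Q iff π^{-1}(V) ∈ τ.
  V = {}: π^{-1}(V) = ∅ ∈ τ ✓.
  V = {[x77=x78]}: π^{-1}(V) = {x77, x78} ∈ τ ✓.
  V = {[x79=x80]}: π^{-1}(V) = {x79, x80} ∈ τ ✓.
  V = {[x77=x78], [x79=x80]}: π^{-1}(V) = {x77, x78, x79, x80} ∈ τ ✓.
Open sets in the quotient: τ_Q = {{}, {[x77=x78]}, {[x79=x80]}, {[x77=x78], [x79=x80]}} (4 elements).


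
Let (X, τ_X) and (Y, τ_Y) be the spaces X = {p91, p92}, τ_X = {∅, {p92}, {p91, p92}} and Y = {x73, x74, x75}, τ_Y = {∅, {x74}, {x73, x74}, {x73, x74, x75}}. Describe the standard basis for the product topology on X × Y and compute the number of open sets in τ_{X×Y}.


Basis B = {∅ × ∅, {p92} × {x74}, {p91, p92} × {x74}, {p92} × {x73, x74}, {p92} × {x73, x74, x75}, {p91, p92} × {x73, x74}, {p91, p92} × {x73, x74, x75}}; |τ_{X×Y}| = 10.

Enumerate products U × V with U ∈ τ_X, V ∈ τ_Y (deduplicated):
  ∅ × ∅ = {} (∅)
  {p92} × {x74} = {(p92,x74)}
  {p91, p92} × {x74} = {(p91,x74), (p92,x74)}
  {p92} × {x73, x74} = {(p92,x73), (p92,x74)}
  {p92} × {x73, x74, x75} = {(p92,x73), (p92,x74), (p92,x75)}
  {p91, p92} × {x73, x74} = {(p91,x73), (p91,x74), (p92,x73), (p92,x74)}
  {p91, p92} × {x73, x74, x75} = {(p91,x73), (p91,x74), (p91,x75), (p92,x73), (p92,x74), (p92,x75)}
These 7 distinct sets form the basis B.
Close under arbitrary unions to get τ_{X×Y}; counting gives |τ_{X×Y}| = 10.


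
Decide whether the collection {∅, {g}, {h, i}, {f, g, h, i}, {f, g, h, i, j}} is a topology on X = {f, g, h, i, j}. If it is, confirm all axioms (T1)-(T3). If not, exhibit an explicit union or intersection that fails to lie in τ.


τ is NOT a topology on X.

Axiom (T1): ∅ ∈ τ? Yes; X ∈ τ? Yes.
Axiom (T2/T3): check pairwise unions and intersections of members of τ.
Counterexample for (T2): {g} ∪ {h, i} = {g, h, i} ∉ τ. Therefore τ is NOT a topology.


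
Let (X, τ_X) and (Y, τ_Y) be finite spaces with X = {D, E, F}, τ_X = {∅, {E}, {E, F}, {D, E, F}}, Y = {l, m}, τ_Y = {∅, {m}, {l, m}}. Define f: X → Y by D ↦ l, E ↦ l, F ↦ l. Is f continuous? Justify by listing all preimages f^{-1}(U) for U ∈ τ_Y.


f IS continuous.

Compute f^{-1}(U) for each U ∈ τ_Y:
  U = ∅: f^{-1}(U) = ∅ ∈ τ_X ✓.
  U = {m}: f^{-1}(U) = ∅ ∈ τ_X ✓.
  U = {l, m}: f^{-1}(U) = {D, E, F} ∈ τ_X ✓.
Every preimage lies in τ_X, so f IS continuous.


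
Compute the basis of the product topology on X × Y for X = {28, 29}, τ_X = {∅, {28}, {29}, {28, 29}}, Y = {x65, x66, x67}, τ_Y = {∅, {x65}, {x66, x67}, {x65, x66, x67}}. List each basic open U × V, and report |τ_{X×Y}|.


Basis B = {∅ × ∅, {28} × {x65}, {29} × {x65}, {28, 29} × {x65}, {28} × {x66, x67}, {29} × {x66, x67}, {28} × {x65, x66, x67}, {29} × {x65, x66, x67}, {28, 29} × {x66, x67}, {28, 29} × {x65, x66, x67}}; |τ_{X×Y}| = 16.

Enumerate products U × V with U ∈ τ_X, V ∈ τ_Y (deduplicated):
  ∅ × ∅ = {} (∅)
  {28} × {x65} = {(28,x65)}
  {29} × {x65} = {(29,x65)}
  {28, 29} × {x65} = {(28,x65), (29,x65)}
  {28} × {x66, x67} = {(28,x66), (28,x67)}
  {29} × {x66, x67} = {(29,x66), (29,x67)}
  {28} × {x65, x66, x67} = {(28,x65), (28,x66), (28,x67)}
  {29} × {x65, x66, x67} = {(29,x65), (29,x66), (29,x67)}
  {28, 29} × {x66, x67} = {(28,x66), (28,x67), (29,x66), (29,x67)}
  {28, 29} × {x65, x66, x67} = {(28,x65), (28,x66), (28,x67), (29,x65), (29,x66), (29,x67)}
These 10 distinct sets form the basis B.
Close under arbitrary unions to get τ_{X×Y}; counting gives |τ_{X×Y}| = 16.


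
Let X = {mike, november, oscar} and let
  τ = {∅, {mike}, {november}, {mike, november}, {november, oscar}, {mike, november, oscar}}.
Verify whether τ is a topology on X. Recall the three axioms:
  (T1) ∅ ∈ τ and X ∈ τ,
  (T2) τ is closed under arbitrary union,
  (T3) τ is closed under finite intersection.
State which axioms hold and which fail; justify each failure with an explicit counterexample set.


τ IS a topology on X.

Axiom (T1): ∅ ∈ τ? Yes; X ∈ τ? Yes.
Axiom (T2/T3): check pairwise unions and intersections of members of τ.
All pairwise intersections and unions checked — each lies in τ. Therefore τ satisfies (T1), (T2), (T3): it IS a topology on X.


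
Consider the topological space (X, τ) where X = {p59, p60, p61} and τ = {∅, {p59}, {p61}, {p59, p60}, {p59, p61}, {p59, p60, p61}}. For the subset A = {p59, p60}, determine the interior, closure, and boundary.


int(A) = {p59, p60}, cl(A) = {p59, p60}, ∂A = ∅.

Closed sets in (X, τ) are complements of opens:
  closed(X, τ) = {∅, {p60}, {p61}, {p59, p60}, {p60, p61}, {p59, p60, p61}}.
int(A) = ⋃ {U ∈ τ : U ⊆ A}. Opens contained in A: ∅, {p59}, {p59, p60}.
Taking the union of these: int(A) = {p59, p60}.
cl(A) = ⋂ {C closed : A ⊆ C}. Closed sets containing A: {p59, p60}, {p59, p60, p61}.
Intersecting these: cl(A) = {p59, p60}.
∂A = cl(A) ∖ int(A) = {p59, p60} ∖ {p59, p60} = ∅.


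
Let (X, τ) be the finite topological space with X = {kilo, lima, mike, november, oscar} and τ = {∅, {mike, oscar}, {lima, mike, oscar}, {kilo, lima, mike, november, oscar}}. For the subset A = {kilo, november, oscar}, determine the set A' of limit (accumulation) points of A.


A' = {kilo, lima, mike, november}

For each x ∈ X, list the open sets U ∈ τ with x ∈ U, then check whether U ∩ (A ∖ {x}) ≠ ∅ for every such U.
  x = kilo: opens ∋ x are {kilo, lima, mike, november, oscar}; each meets A ∖ {kilo}, so x IS a limit point.
  x = lima: opens ∋ x are {lima, mike, oscar}, {kilo, lima, mike, november, oscar}; each meets A ∖ {lima}, so x IS a limit point.
  x = mike: opens ∋ x are {mike, oscar}, {lima, mike, oscar}, {kilo, lima, mike, november, oscar}; each meets A ∖ {mike}, so x IS a limit point.
  x = november: opens ∋ x are {kilo, lima, mike, november, oscar}; each meets A ∖ {november}, so x IS a limit point.
  x = oscar: open {mike, oscar} ∋ x has {mike, oscar} ∩ (A ∖ {oscar}) = ∅, so x is NOT a limit point.
Collecting: A' = {kilo, lima, mike, november}.


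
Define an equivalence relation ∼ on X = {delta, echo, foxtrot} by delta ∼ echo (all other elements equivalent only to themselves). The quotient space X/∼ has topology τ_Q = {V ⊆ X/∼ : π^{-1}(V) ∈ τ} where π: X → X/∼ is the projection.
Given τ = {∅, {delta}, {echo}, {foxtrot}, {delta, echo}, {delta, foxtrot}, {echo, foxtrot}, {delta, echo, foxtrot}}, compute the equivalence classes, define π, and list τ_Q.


X/∼ = {[delta=echo], [foxtrot]}; |τ_Q| = 4.

Equivalence classes: [delta=echo], [foxtrot].
Quotient map π: X → X/∼ sends delta ↦ [delta=echo], echo ↦ [delta=echo], foxtrot ↦ [foxtrot].
For each subset V ⊆ X/∼, compute π^{-1}(V) ⊆ X and check whether π^{-1}(V) ∈ τ. V is open in τ_Q iff π^{-1}(V) ∈ τ.
  V = {}: π^{-1}(V) = ∅ ∈ τ ✓.
  V = {[delta=echo]}: π^{-1}(V) = {delta, echo} ∈ τ ✓.
  V = {[foxtrot]}: π^{-1}(V) = {foxtrot} ∈ τ ✓.
  V = {[delta=echo], [foxtrot]}: π^{-1}(V) = {delta, echo, foxtrot} ∈ τ ✓.
Open sets in the quotient: τ_Q = {{}, {[delta=echo]}, {[foxtrot]}, {[delta=echo], [foxtrot]}} (4 elements).


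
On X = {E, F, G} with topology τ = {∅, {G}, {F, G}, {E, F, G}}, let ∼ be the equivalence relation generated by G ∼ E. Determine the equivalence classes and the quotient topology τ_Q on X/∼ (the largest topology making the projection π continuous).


X/∼ = {[E=G], [F]}; |τ_Q| = 2.

Equivalence classes: [E=G], [F].
Quotient map π: X → X/∼ sends E ↦ [E=G], F ↦ [F], G ↦ [E=G].
For each subset V ⊆ X/∼, compute π^{-1}(V) ⊆ X and check whether π^{-1}(V) ∈ τ. V is open in τ_Q iff π^{-1}(V) ∈ τ.
  V = {}: π^{-1}(V) = ∅ ∈ τ ✓.
  V = {[E=G]}: π^{-1}(V) = {E, G} ∉ τ ✗.
  V = {[F]}: π^{-1}(V) = {F} ∉ τ ✗.
  V = {[E=G], [F]}: π^{-1}(V) = {E, F, G} ∈ τ ✓.
Open sets in the quotient: τ_Q = {{}, {[E=G], [F]}} (2 elements).


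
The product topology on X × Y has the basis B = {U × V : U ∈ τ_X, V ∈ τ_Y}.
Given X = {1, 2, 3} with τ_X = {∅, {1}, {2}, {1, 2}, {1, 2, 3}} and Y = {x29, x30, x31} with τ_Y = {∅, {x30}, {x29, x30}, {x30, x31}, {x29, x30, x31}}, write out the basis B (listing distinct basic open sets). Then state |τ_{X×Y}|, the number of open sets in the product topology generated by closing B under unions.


Basis B = {∅ × ∅, {1} × {x30}, {2} × {x30}, {1} × {x29, x30}, {1} × {x30, x31}, {1, 2} × {x30}, {2} × {x29, x30}, {2} × {x30, x31}, {1} × {x29, x30, x31}, {1, 2, 3} × {x30}, {2} × {x29, x30, x31}, {1, 2} × {x29, x30}, {1, 2} × {x30, x31}, {1, 2} × {x29, x30, x31}, {1, 2, 3} × {x29, x30}, {1, 2, 3} × {x30, x31}, {1, 2, 3} × {x29, x30, x31}}; |τ_{X×Y}| = 50.

Enumerate products U × V with U ∈ τ_X, V ∈ τ_Y (deduplicated):
  ∅ × ∅ = {} (∅)
  {1} × {x30} = {(1,x30)}
  {2} × {x30} = {(2,x30)}
  {1} × {x29, x30} = {(1,x29), (1,x30)}
  {1} × {x30, x31} = {(1,x30), (1,x31)}
  {1, 2} × {x30} = {(1,x30), (2,x30)}
  {2} × {x29, x30} = {(2,x29), (2,x30)}
  {2} × {x30, x31} = {(2,x30), (2,x31)}
  {1} × {x29, x30, x31} = {(1,x29), (1,x30), (1,x31)}
  {1, 2, 3} × {x30} = {(1,x30), (2,x30), (3,x30)}
  {2} × {x29, x30, x31} = {(2,x29), (2,x30), (2,x31)}
  {1, 2} × {x29, x30} = {(1,x29), (1,x30), (2,x29), (2,x30)}
  {1, 2} × {x30, x31} = {(1,x30), (1,x31), (2,x30), (2,x31)}
  {1, 2} × {x29, x30, x31} = {(1,x29), (1,x30), (1,x31), (2,x29), (2,x30), (2,x31)}
  {1, 2, 3} × {x29, x30} = {(1,x29), (1,x30), (2,x29), (2,x30), (3,x29), (3,x30)}
  {1, 2, 3} × {x30, x31} = {(1,x30), (1,x31), (2,x30), (2,x31), (3,x30), (3,x31)}
  {1, 2, 3} × {x29, x30, x31} = {(1,x29), (1,x30), (1,x31), (2,x29), (2,x30), (2,x31), (3,x29), (3,x30), (3,x31)}
These 17 distinct sets form the basis B.
Close under arbitrary unions to get τ_{X×Y}; counting gives |τ_{X×Y}| = 50.


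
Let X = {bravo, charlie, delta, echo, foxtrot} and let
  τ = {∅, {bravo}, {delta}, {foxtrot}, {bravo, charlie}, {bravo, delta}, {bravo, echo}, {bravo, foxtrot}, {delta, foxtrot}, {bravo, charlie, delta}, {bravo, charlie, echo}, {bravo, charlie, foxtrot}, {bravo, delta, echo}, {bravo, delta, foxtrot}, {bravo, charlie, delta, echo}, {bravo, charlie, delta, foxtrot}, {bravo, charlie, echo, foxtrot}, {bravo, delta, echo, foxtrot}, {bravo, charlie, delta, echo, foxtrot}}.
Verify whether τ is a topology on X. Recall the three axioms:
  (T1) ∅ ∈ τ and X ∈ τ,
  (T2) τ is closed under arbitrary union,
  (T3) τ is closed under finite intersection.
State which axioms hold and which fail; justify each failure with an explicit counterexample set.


τ is NOT a topology on X.

Axiom (T1): ∅ ∈ τ? Yes; X ∈ τ? Yes.
Axiom (T2/T3): check pairwise unions and intersections of members of τ.
Counterexample for (T2): {foxtrot} ∪ {bravo, echo} = {bravo, echo, foxtrot} ∉ τ. Therefore τ is NOT a topology.


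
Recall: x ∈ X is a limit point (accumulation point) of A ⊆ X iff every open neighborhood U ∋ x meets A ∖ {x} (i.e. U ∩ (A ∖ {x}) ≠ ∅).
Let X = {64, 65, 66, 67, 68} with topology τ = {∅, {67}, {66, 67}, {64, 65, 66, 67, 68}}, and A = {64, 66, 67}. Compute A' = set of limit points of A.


A' = {64, 65, 66, 68}

For each x ∈ X, list the open sets U ∈ τ with x ∈ U, then check whether U ∩ (A ∖ {x}) ≠ ∅ for every such U.
  x = 64: opens ∋ x are {64, 65, 66, 67, 68}; each meets A ∖ {64}, so x IS a limit point.
  x = 65: opens ∋ x are {64, 65, 66, 67, 68}; each meets A ∖ {65}, so x IS a limit point.
  x = 66: opens ∋ x are {66, 67}, {64, 65, 66, 67, 68}; each meets A ∖ {66}, so x IS a limit point.
  x = 67: open {67} ∋ x has {67} ∩ (A ∖ {67}) = ∅, so x is NOT a limit point.
  x = 68: opens ∋ x are {64, 65, 66, 67, 68}; each meets A ∖ {68}, so x IS a limit point.
Collecting: A' = {64, 65, 66, 68}.


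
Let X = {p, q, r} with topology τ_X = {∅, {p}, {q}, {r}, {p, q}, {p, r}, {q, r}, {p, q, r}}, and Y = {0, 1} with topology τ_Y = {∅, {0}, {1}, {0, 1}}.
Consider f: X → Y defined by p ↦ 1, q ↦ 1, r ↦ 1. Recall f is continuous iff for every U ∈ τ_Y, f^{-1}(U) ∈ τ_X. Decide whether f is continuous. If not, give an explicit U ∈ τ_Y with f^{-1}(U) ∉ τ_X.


f IS continuous.

Compute f^{-1}(U) for each U ∈ τ_Y:
  U = ∅: f^{-1}(U) = ∅ ∈ τ_X ✓.
  U = {0}: f^{-1}(U) = ∅ ∈ τ_X ✓.
  U = {1}: f^{-1}(U) = {p, q, r} ∈ τ_X ✓.
  U = {0, 1}: f^{-1}(U) = {p, q, r} ∈ τ_X ✓.
Every preimage lies in τ_X, so f IS continuous.
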